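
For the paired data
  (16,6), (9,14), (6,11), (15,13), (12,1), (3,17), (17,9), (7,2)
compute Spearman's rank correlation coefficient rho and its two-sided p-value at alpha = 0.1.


Step 1: Rank x and y separately (midranks; no ties here).
rank(x): 16->7, 9->4, 6->2, 15->6, 12->5, 3->1, 17->8, 7->3
rank(y): 6->3, 14->7, 11->5, 13->6, 1->1, 17->8, 9->4, 2->2
Step 2: d_i = R_x(i) - R_y(i); compute d_i^2.
  (7-3)^2=16, (4-7)^2=9, (2-5)^2=9, (6-6)^2=0, (5-1)^2=16, (1-8)^2=49, (8-4)^2=16, (3-2)^2=1
sum(d^2) = 116.
Step 3: rho = 1 - 6*116 / (8*(8^2 - 1)) = 1 - 696/504 = -0.380952.
Step 4: Under H0, t = rho * sqrt((n-2)/(1-rho^2)) = -1.0092 ~ t(6).
Step 5: Two-sided p-value from the t-distribution with 6 df = 0.351813.
Step 6: alpha = 0.1. fail to reject H0.

rho = -0.3810, p = 0.351813, fail to reject H0 at alpha = 0.1.


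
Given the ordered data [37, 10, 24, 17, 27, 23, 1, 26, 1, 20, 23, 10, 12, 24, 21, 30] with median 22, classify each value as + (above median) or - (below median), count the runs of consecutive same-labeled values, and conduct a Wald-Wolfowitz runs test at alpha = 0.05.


Step 1: Compute median = 22; label A = above, B = below.
Labels in order: ABABAABABBABBABA  (n_A = 8, n_B = 8)
Step 2: Count runs R = 13.
Step 3: Under H0 (random ordering), E[R] = 2*n_A*n_B/(n_A+n_B) + 1 = 2*8*8/16 + 1 = 9.0000.
        Var[R] = 2*n_A*n_B*(2*n_A*n_B - n_A - n_B) / ((n_A+n_B)^2 * (n_A+n_B-1)) = 14336/3840 = 3.7333.
        SD[R] = 1.9322.
Step 4: Continuity-corrected z = (R - 0.5 - E[R]) / SD[R] = (13 - 0.5 - 9.0000) / 1.9322 = 1.8114.
Step 5: Two-sided p-value via normal approximation = 2*(1 - Phi(|z|)) = 0.070076.
Step 6: alpha = 0.05. fail to reject H0.

R = 13, z = 1.8114, p = 0.070076, fail to reject H0.


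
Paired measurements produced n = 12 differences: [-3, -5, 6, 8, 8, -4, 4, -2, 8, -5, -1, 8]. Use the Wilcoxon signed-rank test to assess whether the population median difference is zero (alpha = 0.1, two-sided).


Step 1: Drop any zero differences (none here) and take |d_i|.
|d| = [3, 5, 6, 8, 8, 4, 4, 2, 8, 5, 1, 8]
Step 2: Midrank |d_i| (ties get averaged ranks).
ranks: |3|->3, |5|->6.5, |6|->8, |8|->10.5, |8|->10.5, |4|->4.5, |4|->4.5, |2|->2, |8|->10.5, |5|->6.5, |1|->1, |8|->10.5
Step 3: Attach original signs; sum ranks with positive sign and with negative sign.
W+ = 8 + 10.5 + 10.5 + 4.5 + 10.5 + 10.5 = 54.5
W- = 3 + 6.5 + 4.5 + 2 + 6.5 + 1 = 23.5
(Check: W+ + W- = 78 should equal n(n+1)/2 = 78.)
Step 4: Test statistic W = min(W+, W-) = 23.5.
Step 5: Ties in |d|, so use the tie-corrected normal approximation.
        E[W] = n(n+1)/4 = 12*13/4 = 39.
        Tie groups: |d|=4 (t=2), |d|=5 (t=2), |d|=8 (t=4); sum(t^3 - t) = 72.
        Var[W] = n(n+1)(2n+1)/24 - sum(t^3-t)/48 = 3900/24 - 72/48 = 161.
        z = (W - E[W]) / sqrt(Var[W]) = (23.5 - 39) / 12.6886 = -1.2216.
        Two-sided p = 2*Phi(z) = 0.221870.
Step 6: alpha = 0.1. fail to reject H0.

W+ = 54.5, W- = 23.5, W = min = 23.5, p = 0.221870, fail to reject H0.


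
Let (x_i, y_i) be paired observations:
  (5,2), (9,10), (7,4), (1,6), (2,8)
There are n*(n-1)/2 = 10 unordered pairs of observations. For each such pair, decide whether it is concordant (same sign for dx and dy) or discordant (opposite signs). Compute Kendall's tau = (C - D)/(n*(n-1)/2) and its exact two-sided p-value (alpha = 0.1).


Step 1: Enumerate the 10 unordered pairs (i,j) with i<j and classify each by sign(x_j-x_i) * sign(y_j-y_i).
  (1,2):dx=+4,dy=+8->C; (1,3):dx=+2,dy=+2->C; (1,4):dx=-4,dy=+4->D; (1,5):dx=-3,dy=+6->D
  (2,3):dx=-2,dy=-6->C; (2,4):dx=-8,dy=-4->C; (2,5):dx=-7,dy=-2->C; (3,4):dx=-6,dy=+2->D
  (3,5):dx=-5,dy=+4->D; (4,5):dx=+1,dy=+2->C
Step 2: C = 6, D = 4, total pairs = 10.
Step 3: tau = (C - D)/(n(n-1)/2) = (6 - 4)/10 = 0.200000.
Step 4: Exact two-sided p-value (enumerate n! = 120 permutations of y under H0): p = 0.816667.
Step 5: alpha = 0.1. fail to reject H0.

tau_b = 0.2000 (C=6, D=4), p = 0.816667, fail to reject H0.


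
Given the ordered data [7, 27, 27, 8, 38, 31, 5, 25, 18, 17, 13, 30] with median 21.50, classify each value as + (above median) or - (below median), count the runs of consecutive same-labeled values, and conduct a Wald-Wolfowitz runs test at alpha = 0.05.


Step 1: Compute median = 21.50; label A = above, B = below.
Labels in order: BAABAABABBBA  (n_A = 6, n_B = 6)
Step 2: Count runs R = 8.
Step 3: Under H0 (random ordering), E[R] = 2*n_A*n_B/(n_A+n_B) + 1 = 2*6*6/12 + 1 = 7.0000.
        Var[R] = 2*n_A*n_B*(2*n_A*n_B - n_A - n_B) / ((n_A+n_B)^2 * (n_A+n_B-1)) = 4320/1584 = 2.7273.
        SD[R] = 1.6514.
Step 4: Continuity-corrected z = (R - 0.5 - E[R]) / SD[R] = (8 - 0.5 - 7.0000) / 1.6514 = 0.3028.
Step 5: Two-sided p-value via normal approximation = 2*(1 - Phi(|z|)) = 0.762069.
Step 6: alpha = 0.05. fail to reject H0.

R = 8, z = 0.3028, p = 0.762069, fail to reject H0.


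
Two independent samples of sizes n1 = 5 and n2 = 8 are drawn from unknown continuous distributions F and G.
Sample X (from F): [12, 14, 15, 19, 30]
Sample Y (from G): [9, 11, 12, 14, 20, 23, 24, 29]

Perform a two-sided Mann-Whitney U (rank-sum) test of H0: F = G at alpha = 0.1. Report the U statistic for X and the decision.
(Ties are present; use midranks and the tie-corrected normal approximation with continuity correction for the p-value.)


Step 1: Combine and sort all 13 observations; assign midranks.
sorted (value, group): (9,Y), (11,Y), (12,X), (12,Y), (14,X), (14,Y), (15,X), (19,X), (20,Y), (23,Y), (24,Y), (29,Y), (30,X)
ranks: 9->1, 11->2, 12->3.5, 12->3.5, 14->5.5, 14->5.5, 15->7, 19->8, 20->9, 23->10, 24->11, 29->12, 30->13
Step 2: Rank sum for X: R1 = 3.5 + 5.5 + 7 + 8 + 13 = 37.
Step 3: U_X = R1 - n1(n1+1)/2 = 37 - 5*6/2 = 37 - 15 = 22.
       U_Y = n1*n2 - U_X = 40 - 22 = 18.
Step 4: Ties are present, so use the tie-corrected normal approximation (with continuity correction) for the p-value.
Step 5: p-value = 0.825728; compare to alpha = 0.1. fail to reject H0.

U_X = 22, p = 0.825728, fail to reject H0 at alpha = 0.1.


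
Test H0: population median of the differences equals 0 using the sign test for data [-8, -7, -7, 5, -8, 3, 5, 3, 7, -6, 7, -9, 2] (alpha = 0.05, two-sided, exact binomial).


Step 1: Discard zero differences. Original n = 13; n_eff = number of nonzero differences = 13.
Nonzero differences (with sign): -8, -7, -7, +5, -8, +3, +5, +3, +7, -6, +7, -9, +2
Step 2: Count signs: positive = 7, negative = 6.
Step 3: Under H0: P(positive) = 0.5, so the number of positives S ~ Bin(13, 0.5).
Step 4: Two-sided exact p-value = sum of Bin(13,0.5) probabilities at or below the observed probability = 1.000000.
Step 5: alpha = 0.05. fail to reject H0.

n_eff = 13, pos = 7, neg = 6, p = 1.000000, fail to reject H0.


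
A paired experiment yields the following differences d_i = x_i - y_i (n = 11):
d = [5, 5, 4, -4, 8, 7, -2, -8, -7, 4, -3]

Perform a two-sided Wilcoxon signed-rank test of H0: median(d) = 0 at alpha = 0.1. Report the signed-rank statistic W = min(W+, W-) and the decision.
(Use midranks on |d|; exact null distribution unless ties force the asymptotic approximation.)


Step 1: Drop any zero differences (none here) and take |d_i|.
|d| = [5, 5, 4, 4, 8, 7, 2, 8, 7, 4, 3]
Step 2: Midrank |d_i| (ties get averaged ranks).
ranks: |5|->6.5, |5|->6.5, |4|->4, |4|->4, |8|->10.5, |7|->8.5, |2|->1, |8|->10.5, |7|->8.5, |4|->4, |3|->2
Step 3: Attach original signs; sum ranks with positive sign and with negative sign.
W+ = 6.5 + 6.5 + 4 + 10.5 + 8.5 + 4 = 40
W- = 4 + 1 + 10.5 + 8.5 + 2 = 26
(Check: W+ + W- = 66 should equal n(n+1)/2 = 66.)
Step 4: Test statistic W = min(W+, W-) = 26.
Step 5: Ties in |d|, so use the tie-corrected normal approximation.
        E[W] = n(n+1)/4 = 11*12/4 = 33.
        Tie groups: |d|=4 (t=3), |d|=5 (t=2), |d|=7 (t=2), |d|=8 (t=2); sum(t^3 - t) = 42.
        Var[W] = n(n+1)(2n+1)/24 - sum(t^3-t)/48 = 3036/24 - 42/48 = 125.625.
        z = (W - E[W]) / sqrt(Var[W]) = (26 - 33) / 11.2083 = -0.6245.
        Two-sided p = 2*Phi(z) = 0.532273.
Step 6: alpha = 0.1. fail to reject H0.

W+ = 40, W- = 26, W = min = 26, p = 0.532273, fail to reject H0.


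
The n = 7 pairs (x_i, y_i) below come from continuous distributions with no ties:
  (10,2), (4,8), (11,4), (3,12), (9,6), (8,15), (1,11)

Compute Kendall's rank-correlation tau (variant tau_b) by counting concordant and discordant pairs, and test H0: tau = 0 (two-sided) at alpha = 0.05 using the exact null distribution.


Step 1: Enumerate the 21 unordered pairs (i,j) with i<j and classify each by sign(x_j-x_i) * sign(y_j-y_i).
  (1,2):dx=-6,dy=+6->D; (1,3):dx=+1,dy=+2->C; (1,4):dx=-7,dy=+10->D; (1,5):dx=-1,dy=+4->D
  (1,6):dx=-2,dy=+13->D; (1,7):dx=-9,dy=+9->D; (2,3):dx=+7,dy=-4->D; (2,4):dx=-1,dy=+4->D
  (2,5):dx=+5,dy=-2->D; (2,6):dx=+4,dy=+7->C; (2,7):dx=-3,dy=+3->D; (3,4):dx=-8,dy=+8->D
  (3,5):dx=-2,dy=+2->D; (3,6):dx=-3,dy=+11->D; (3,7):dx=-10,dy=+7->D; (4,5):dx=+6,dy=-6->D
  (4,6):dx=+5,dy=+3->C; (4,7):dx=-2,dy=-1->C; (5,6):dx=-1,dy=+9->D; (5,7):dx=-8,dy=+5->D
  (6,7):dx=-7,dy=-4->C
Step 2: C = 5, D = 16, total pairs = 21.
Step 3: tau = (C - D)/(n(n-1)/2) = (5 - 16)/21 = -0.523810.
Step 4: Exact two-sided p-value (enumerate n! = 5040 permutations of y under H0): p = 0.136111.
Step 5: alpha = 0.05. fail to reject H0.

tau_b = -0.5238 (C=5, D=16), p = 0.136111, fail to reject H0.


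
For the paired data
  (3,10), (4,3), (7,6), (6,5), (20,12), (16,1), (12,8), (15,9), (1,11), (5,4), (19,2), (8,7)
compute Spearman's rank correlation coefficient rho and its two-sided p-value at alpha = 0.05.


Step 1: Rank x and y separately (midranks; no ties here).
rank(x): 3->2, 4->3, 7->6, 6->5, 20->12, 16->10, 12->8, 15->9, 1->1, 5->4, 19->11, 8->7
rank(y): 10->10, 3->3, 6->6, 5->5, 12->12, 1->1, 8->8, 9->9, 11->11, 4->4, 2->2, 7->7
Step 2: d_i = R_x(i) - R_y(i); compute d_i^2.
  (2-10)^2=64, (3-3)^2=0, (6-6)^2=0, (5-5)^2=0, (12-12)^2=0, (10-1)^2=81, (8-8)^2=0, (9-9)^2=0, (1-11)^2=100, (4-4)^2=0, (11-2)^2=81, (7-7)^2=0
sum(d^2) = 326.
Step 3: rho = 1 - 6*326 / (12*(12^2 - 1)) = 1 - 1956/1716 = -0.139860.
Step 4: Under H0, t = rho * sqrt((n-2)/(1-rho^2)) = -0.4467 ~ t(10).
Step 5: Two-sided p-value from the t-distribution with 10 df = 0.664633.
Step 6: alpha = 0.05. fail to reject H0.

rho = -0.1399, p = 0.664633, fail to reject H0 at alpha = 0.05.


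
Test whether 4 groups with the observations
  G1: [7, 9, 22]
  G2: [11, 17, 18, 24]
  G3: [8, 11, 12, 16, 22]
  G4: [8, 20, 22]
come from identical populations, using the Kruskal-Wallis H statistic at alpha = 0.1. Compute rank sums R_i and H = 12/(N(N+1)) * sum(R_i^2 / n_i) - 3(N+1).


Step 1: Combine all N = 15 observations and assign midranks.
sorted (value, group, rank): (7,G1,1), (8,G3,2.5), (8,G4,2.5), (9,G1,4), (11,G2,5.5), (11,G3,5.5), (12,G3,7), (16,G3,8), (17,G2,9), (18,G2,10), (20,G4,11), (22,G1,13), (22,G3,13), (22,G4,13), (24,G2,15)
Step 2: Sum ranks within each group.
R_1 = 18 (n_1 = 3)
R_2 = 39.5 (n_2 = 4)
R_3 = 36 (n_3 = 5)
R_4 = 26.5 (n_4 = 3)
Step 3: H = 12/(N(N+1)) * sum(R_i^2/n_i) - 3(N+1)
     = 12/(15*16) * (18^2/3 + 39.5^2/4 + 36^2/5 + 26.5^2/3) - 3*16
     = 0.050000 * 991.346 - 48
     = 1.567292.
Step 4: Ties present; correction factor C = 1 - 36/(15^3 - 15) = 0.989286. Corrected H = 1.567292 / 0.989286 = 1.584266.
Step 5: Under H0, H ~ chi^2(3); p-value = 0.662963.
Step 6: alpha = 0.1. fail to reject H0.

H = 1.5843, df = 3, p = 0.662963, fail to reject H0.


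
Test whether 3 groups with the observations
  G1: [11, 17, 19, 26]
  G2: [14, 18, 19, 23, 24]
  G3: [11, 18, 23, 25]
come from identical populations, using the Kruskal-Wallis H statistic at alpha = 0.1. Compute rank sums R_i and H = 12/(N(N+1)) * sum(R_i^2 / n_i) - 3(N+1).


Step 1: Combine all N = 13 observations and assign midranks.
sorted (value, group, rank): (11,G1,1.5), (11,G3,1.5), (14,G2,3), (17,G1,4), (18,G2,5.5), (18,G3,5.5), (19,G1,7.5), (19,G2,7.5), (23,G2,9.5), (23,G3,9.5), (24,G2,11), (25,G3,12), (26,G1,13)
Step 2: Sum ranks within each group.
R_1 = 26 (n_1 = 4)
R_2 = 36.5 (n_2 = 5)
R_3 = 28.5 (n_3 = 4)
Step 3: H = 12/(N(N+1)) * sum(R_i^2/n_i) - 3(N+1)
     = 12/(13*14) * (26^2/4 + 36.5^2/5 + 28.5^2/4) - 3*14
     = 0.065934 * 638.513 - 42
     = 0.099725.
Step 4: Ties present; correction factor C = 1 - 24/(13^3 - 13) = 0.989011. Corrected H = 0.099725 / 0.989011 = 0.100833.
Step 5: Under H0, H ~ chi^2(2); p-value = 0.950833.
Step 6: alpha = 0.1. fail to reject H0.

H = 0.1008, df = 2, p = 0.950833, fail to reject H0.


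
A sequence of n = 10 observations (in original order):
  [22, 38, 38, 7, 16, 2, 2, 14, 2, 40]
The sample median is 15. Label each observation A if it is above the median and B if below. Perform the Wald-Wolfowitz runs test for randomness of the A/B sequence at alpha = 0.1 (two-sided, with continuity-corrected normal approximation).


Step 1: Compute median = 15; label A = above, B = below.
Labels in order: AAABABBBBA  (n_A = 5, n_B = 5)
Step 2: Count runs R = 5.
Step 3: Under H0 (random ordering), E[R] = 2*n_A*n_B/(n_A+n_B) + 1 = 2*5*5/10 + 1 = 6.0000.
        Var[R] = 2*n_A*n_B*(2*n_A*n_B - n_A - n_B) / ((n_A+n_B)^2 * (n_A+n_B-1)) = 2000/900 = 2.2222.
        SD[R] = 1.4907.
Step 4: Continuity-corrected z = (R + 0.5 - E[R]) / SD[R] = (5 + 0.5 - 6.0000) / 1.4907 = -0.3354.
Step 5: Two-sided p-value via normal approximation = 2*(1 - Phi(|z|)) = 0.737316.
Step 6: alpha = 0.1. fail to reject H0.

R = 5, z = -0.3354, p = 0.737316, fail to reject H0.


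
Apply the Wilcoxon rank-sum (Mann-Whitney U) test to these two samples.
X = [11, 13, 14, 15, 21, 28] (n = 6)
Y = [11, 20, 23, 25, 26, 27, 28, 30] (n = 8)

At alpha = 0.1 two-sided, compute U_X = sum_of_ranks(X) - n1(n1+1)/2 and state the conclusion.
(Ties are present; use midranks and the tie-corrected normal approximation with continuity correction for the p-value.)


Step 1: Combine and sort all 14 observations; assign midranks.
sorted (value, group): (11,X), (11,Y), (13,X), (14,X), (15,X), (20,Y), (21,X), (23,Y), (25,Y), (26,Y), (27,Y), (28,X), (28,Y), (30,Y)
ranks: 11->1.5, 11->1.5, 13->3, 14->4, 15->5, 20->6, 21->7, 23->8, 25->9, 26->10, 27->11, 28->12.5, 28->12.5, 30->14
Step 2: Rank sum for X: R1 = 1.5 + 3 + 4 + 5 + 7 + 12.5 = 33.
Step 3: U_X = R1 - n1(n1+1)/2 = 33 - 6*7/2 = 33 - 21 = 12.
       U_Y = n1*n2 - U_X = 48 - 12 = 36.
Step 4: Ties are present, so use the tie-corrected normal approximation (with continuity correction) for the p-value.
Step 5: p-value = 0.136773; compare to alpha = 0.1. fail to reject H0.

U_X = 12, p = 0.136773, fail to reject H0 at alpha = 0.1.


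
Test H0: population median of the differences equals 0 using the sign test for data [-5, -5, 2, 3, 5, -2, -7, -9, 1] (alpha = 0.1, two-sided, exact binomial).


Step 1: Discard zero differences. Original n = 9; n_eff = number of nonzero differences = 9.
Nonzero differences (with sign): -5, -5, +2, +3, +5, -2, -7, -9, +1
Step 2: Count signs: positive = 4, negative = 5.
Step 3: Under H0: P(positive) = 0.5, so the number of positives S ~ Bin(9, 0.5).
Step 4: Two-sided exact p-value = sum of Bin(9,0.5) probabilities at or below the observed probability = 1.000000.
Step 5: alpha = 0.1. fail to reject H0.

n_eff = 9, pos = 4, neg = 5, p = 1.000000, fail to reject H0.


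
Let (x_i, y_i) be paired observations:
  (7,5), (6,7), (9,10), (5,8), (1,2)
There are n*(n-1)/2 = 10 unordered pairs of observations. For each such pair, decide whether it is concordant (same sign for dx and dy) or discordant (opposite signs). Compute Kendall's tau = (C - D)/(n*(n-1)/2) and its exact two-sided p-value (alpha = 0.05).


Step 1: Enumerate the 10 unordered pairs (i,j) with i<j and classify each by sign(x_j-x_i) * sign(y_j-y_i).
  (1,2):dx=-1,dy=+2->D; (1,3):dx=+2,dy=+5->C; (1,4):dx=-2,dy=+3->D; (1,5):dx=-6,dy=-3->C
  (2,3):dx=+3,dy=+3->C; (2,4):dx=-1,dy=+1->D; (2,5):dx=-5,dy=-5->C; (3,4):dx=-4,dy=-2->C
  (3,5):dx=-8,dy=-8->C; (4,5):dx=-4,dy=-6->C
Step 2: C = 7, D = 3, total pairs = 10.
Step 3: tau = (C - D)/(n(n-1)/2) = (7 - 3)/10 = 0.400000.
Step 4: Exact two-sided p-value (enumerate n! = 120 permutations of y under H0): p = 0.483333.
Step 5: alpha = 0.05. fail to reject H0.

tau_b = 0.4000 (C=7, D=3), p = 0.483333, fail to reject H0.


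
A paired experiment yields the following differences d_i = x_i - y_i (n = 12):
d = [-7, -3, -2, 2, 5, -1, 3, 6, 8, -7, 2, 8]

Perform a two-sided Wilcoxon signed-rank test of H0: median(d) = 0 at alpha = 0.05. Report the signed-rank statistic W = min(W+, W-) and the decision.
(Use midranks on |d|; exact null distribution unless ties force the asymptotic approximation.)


Step 1: Drop any zero differences (none here) and take |d_i|.
|d| = [7, 3, 2, 2, 5, 1, 3, 6, 8, 7, 2, 8]
Step 2: Midrank |d_i| (ties get averaged ranks).
ranks: |7|->9.5, |3|->5.5, |2|->3, |2|->3, |5|->7, |1|->1, |3|->5.5, |6|->8, |8|->11.5, |7|->9.5, |2|->3, |8|->11.5
Step 3: Attach original signs; sum ranks with positive sign and with negative sign.
W+ = 3 + 7 + 5.5 + 8 + 11.5 + 3 + 11.5 = 49.5
W- = 9.5 + 5.5 + 3 + 1 + 9.5 = 28.5
(Check: W+ + W- = 78 should equal n(n+1)/2 = 78.)
Step 4: Test statistic W = min(W+, W-) = 28.5.
Step 5: Ties in |d|, so use the tie-corrected normal approximation.
        E[W] = n(n+1)/4 = 12*13/4 = 39.
        Tie groups: |d|=2 (t=3), |d|=3 (t=2), |d|=7 (t=2), |d|=8 (t=2); sum(t^3 - t) = 42.
        Var[W] = n(n+1)(2n+1)/24 - sum(t^3-t)/48 = 3900/24 - 42/48 = 161.625.
        z = (W - E[W]) / sqrt(Var[W]) = (28.5 - 39) / 12.7132 = -0.8259.
        Two-sided p = 2*Phi(z) = 0.408853.
Step 6: alpha = 0.05. fail to reject H0.

W+ = 49.5, W- = 28.5, W = min = 28.5, p = 0.408853, fail to reject H0.


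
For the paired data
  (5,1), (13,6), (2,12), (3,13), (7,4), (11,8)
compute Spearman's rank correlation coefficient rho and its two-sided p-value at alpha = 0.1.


Step 1: Rank x and y separately (midranks; no ties here).
rank(x): 5->3, 13->6, 2->1, 3->2, 7->4, 11->5
rank(y): 1->1, 6->3, 12->5, 13->6, 4->2, 8->4
Step 2: d_i = R_x(i) - R_y(i); compute d_i^2.
  (3-1)^2=4, (6-3)^2=9, (1-5)^2=16, (2-6)^2=16, (4-2)^2=4, (5-4)^2=1
sum(d^2) = 50.
Step 3: rho = 1 - 6*50 / (6*(6^2 - 1)) = 1 - 300/210 = -0.428571.
Step 4: Under H0, t = rho * sqrt((n-2)/(1-rho^2)) = -0.9487 ~ t(4).
Step 5: Two-sided p-value from the t-distribution with 4 df = 0.396501.
Step 6: alpha = 0.1. fail to reject H0.

rho = -0.4286, p = 0.396501, fail to reject H0 at alpha = 0.1.


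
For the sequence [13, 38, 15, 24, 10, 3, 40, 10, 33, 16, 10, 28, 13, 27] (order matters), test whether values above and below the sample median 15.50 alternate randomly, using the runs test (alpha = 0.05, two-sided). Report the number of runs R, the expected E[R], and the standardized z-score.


Step 1: Compute median = 15.50; label A = above, B = below.
Labels in order: BABABBABAABABA  (n_A = 7, n_B = 7)
Step 2: Count runs R = 12.
Step 3: Under H0 (random ordering), E[R] = 2*n_A*n_B/(n_A+n_B) + 1 = 2*7*7/14 + 1 = 8.0000.
        Var[R] = 2*n_A*n_B*(2*n_A*n_B - n_A - n_B) / ((n_A+n_B)^2 * (n_A+n_B-1)) = 8232/2548 = 3.2308.
        SD[R] = 1.7974.
Step 4: Continuity-corrected z = (R - 0.5 - E[R]) / SD[R] = (12 - 0.5 - 8.0000) / 1.7974 = 1.9472.
Step 5: Two-sided p-value via normal approximation = 2*(1 - Phi(|z|)) = 0.051508.
Step 6: alpha = 0.05. fail to reject H0.

R = 12, z = 1.9472, p = 0.051508, fail to reject H0.


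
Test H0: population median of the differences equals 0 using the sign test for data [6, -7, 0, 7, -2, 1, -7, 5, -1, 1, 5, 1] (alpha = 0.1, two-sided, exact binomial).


Step 1: Discard zero differences. Original n = 12; n_eff = number of nonzero differences = 11.
Nonzero differences (with sign): +6, -7, +7, -2, +1, -7, +5, -1, +1, +5, +1
Step 2: Count signs: positive = 7, negative = 4.
Step 3: Under H0: P(positive) = 0.5, so the number of positives S ~ Bin(11, 0.5).
Step 4: Two-sided exact p-value = sum of Bin(11,0.5) probabilities at or below the observed probability = 0.548828.
Step 5: alpha = 0.1. fail to reject H0.

n_eff = 11, pos = 7, neg = 4, p = 0.548828, fail to reject H0.


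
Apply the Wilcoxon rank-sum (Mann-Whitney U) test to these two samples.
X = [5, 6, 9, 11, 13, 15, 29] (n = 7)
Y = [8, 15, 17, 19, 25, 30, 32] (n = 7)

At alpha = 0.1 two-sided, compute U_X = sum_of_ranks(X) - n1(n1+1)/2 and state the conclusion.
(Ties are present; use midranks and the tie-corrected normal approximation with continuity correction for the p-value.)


Step 1: Combine and sort all 14 observations; assign midranks.
sorted (value, group): (5,X), (6,X), (8,Y), (9,X), (11,X), (13,X), (15,X), (15,Y), (17,Y), (19,Y), (25,Y), (29,X), (30,Y), (32,Y)
ranks: 5->1, 6->2, 8->3, 9->4, 11->5, 13->6, 15->7.5, 15->7.5, 17->9, 19->10, 25->11, 29->12, 30->13, 32->14
Step 2: Rank sum for X: R1 = 1 + 2 + 4 + 5 + 6 + 7.5 + 12 = 37.5.
Step 3: U_X = R1 - n1(n1+1)/2 = 37.5 - 7*8/2 = 37.5 - 28 = 9.5.
       U_Y = n1*n2 - U_X = 49 - 9.5 = 39.5.
Step 4: Ties are present, so use the tie-corrected normal approximation (with continuity correction) for the p-value.
Step 5: p-value = 0.063627; compare to alpha = 0.1. reject H0.

U_X = 9.5, p = 0.063627, reject H0 at alpha = 0.1.


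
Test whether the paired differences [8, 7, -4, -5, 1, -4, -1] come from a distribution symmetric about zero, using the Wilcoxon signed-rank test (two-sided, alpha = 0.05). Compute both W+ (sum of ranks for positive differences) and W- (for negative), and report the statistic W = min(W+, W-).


Step 1: Drop any zero differences (none here) and take |d_i|.
|d| = [8, 7, 4, 5, 1, 4, 1]
Step 2: Midrank |d_i| (ties get averaged ranks).
ranks: |8|->7, |7|->6, |4|->3.5, |5|->5, |1|->1.5, |4|->3.5, |1|->1.5
Step 3: Attach original signs; sum ranks with positive sign and with negative sign.
W+ = 7 + 6 + 1.5 = 14.5
W- = 3.5 + 5 + 3.5 + 1.5 = 13.5
(Check: W+ + W- = 28 should equal n(n+1)/2 = 28.)
Step 4: Test statistic W = min(W+, W-) = 13.5.
Step 5: Ties in |d|, so use the tie-corrected normal approximation.
        E[W] = n(n+1)/4 = 7*8/4 = 14.
        Tie groups: |d|=1 (t=2), |d|=4 (t=2); sum(t^3 - t) = 12.
        Var[W] = n(n+1)(2n+1)/24 - sum(t^3-t)/48 = 840/24 - 12/48 = 34.75.
        z = (W - E[W]) / sqrt(Var[W]) = (13.5 - 14) / 5.8949 = -0.0848.
        Two-sided p = 2*Phi(z) = 0.932405.
Step 6: alpha = 0.05. fail to reject H0.

W+ = 14.5, W- = 13.5, W = min = 13.5, p = 0.932405, fail to reject H0.


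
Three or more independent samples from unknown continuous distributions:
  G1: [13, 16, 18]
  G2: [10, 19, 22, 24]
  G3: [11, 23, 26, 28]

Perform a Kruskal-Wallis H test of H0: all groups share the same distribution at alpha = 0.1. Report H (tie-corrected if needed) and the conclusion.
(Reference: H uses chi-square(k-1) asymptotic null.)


Step 1: Combine all N = 11 observations and assign midranks.
sorted (value, group, rank): (10,G2,1), (11,G3,2), (13,G1,3), (16,G1,4), (18,G1,5), (19,G2,6), (22,G2,7), (23,G3,8), (24,G2,9), (26,G3,10), (28,G3,11)
Step 2: Sum ranks within each group.
R_1 = 12 (n_1 = 3)
R_2 = 23 (n_2 = 4)
R_3 = 31 (n_3 = 4)
Step 3: H = 12/(N(N+1)) * sum(R_i^2/n_i) - 3(N+1)
     = 12/(11*12) * (12^2/3 + 23^2/4 + 31^2/4) - 3*12
     = 0.090909 * 420.5 - 36
     = 2.227273.
Step 4: No ties, so H is used without correction.
Step 5: Under H0, H ~ chi^2(2); p-value = 0.328363.
Step 6: alpha = 0.1. fail to reject H0.

H = 2.2273, df = 2, p = 0.328363, fail to reject H0.


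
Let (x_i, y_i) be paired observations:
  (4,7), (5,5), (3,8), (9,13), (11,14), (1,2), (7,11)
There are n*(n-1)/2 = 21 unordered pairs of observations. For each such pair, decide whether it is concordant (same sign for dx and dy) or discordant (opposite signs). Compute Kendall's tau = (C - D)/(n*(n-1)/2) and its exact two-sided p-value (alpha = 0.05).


Step 1: Enumerate the 21 unordered pairs (i,j) with i<j and classify each by sign(x_j-x_i) * sign(y_j-y_i).
  (1,2):dx=+1,dy=-2->D; (1,3):dx=-1,dy=+1->D; (1,4):dx=+5,dy=+6->C; (1,5):dx=+7,dy=+7->C
  (1,6):dx=-3,dy=-5->C; (1,7):dx=+3,dy=+4->C; (2,3):dx=-2,dy=+3->D; (2,4):dx=+4,dy=+8->C
  (2,5):dx=+6,dy=+9->C; (2,6):dx=-4,dy=-3->C; (2,7):dx=+2,dy=+6->C; (3,4):dx=+6,dy=+5->C
  (3,5):dx=+8,dy=+6->C; (3,6):dx=-2,dy=-6->C; (3,7):dx=+4,dy=+3->C; (4,5):dx=+2,dy=+1->C
  (4,6):dx=-8,dy=-11->C; (4,7):dx=-2,dy=-2->C; (5,6):dx=-10,dy=-12->C; (5,7):dx=-4,dy=-3->C
  (6,7):dx=+6,dy=+9->C
Step 2: C = 18, D = 3, total pairs = 21.
Step 3: tau = (C - D)/(n(n-1)/2) = (18 - 3)/21 = 0.714286.
Step 4: Exact two-sided p-value (enumerate n! = 5040 permutations of y under H0): p = 0.030159.
Step 5: alpha = 0.05. reject H0.

tau_b = 0.7143 (C=18, D=3), p = 0.030159, reject H0.


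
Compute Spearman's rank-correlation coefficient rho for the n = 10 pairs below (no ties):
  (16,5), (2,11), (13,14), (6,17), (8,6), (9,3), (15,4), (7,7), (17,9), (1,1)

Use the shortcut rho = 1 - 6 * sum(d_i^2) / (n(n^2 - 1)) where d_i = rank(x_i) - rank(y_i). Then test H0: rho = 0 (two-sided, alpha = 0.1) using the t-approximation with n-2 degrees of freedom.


Step 1: Rank x and y separately (midranks; no ties here).
rank(x): 16->9, 2->2, 13->7, 6->3, 8->5, 9->6, 15->8, 7->4, 17->10, 1->1
rank(y): 5->4, 11->8, 14->9, 17->10, 6->5, 3->2, 4->3, 7->6, 9->7, 1->1
Step 2: d_i = R_x(i) - R_y(i); compute d_i^2.
  (9-4)^2=25, (2-8)^2=36, (7-9)^2=4, (3-10)^2=49, (5-5)^2=0, (6-2)^2=16, (8-3)^2=25, (4-6)^2=4, (10-7)^2=9, (1-1)^2=0
sum(d^2) = 168.
Step 3: rho = 1 - 6*168 / (10*(10^2 - 1)) = 1 - 1008/990 = -0.018182.
Step 4: Under H0, t = rho * sqrt((n-2)/(1-rho^2)) = -0.0514 ~ t(8).
Step 5: Two-sided p-value from the t-distribution with 8 df = 0.960240.
Step 6: alpha = 0.1. fail to reject H0.

rho = -0.0182, p = 0.960240, fail to reject H0 at alpha = 0.1.


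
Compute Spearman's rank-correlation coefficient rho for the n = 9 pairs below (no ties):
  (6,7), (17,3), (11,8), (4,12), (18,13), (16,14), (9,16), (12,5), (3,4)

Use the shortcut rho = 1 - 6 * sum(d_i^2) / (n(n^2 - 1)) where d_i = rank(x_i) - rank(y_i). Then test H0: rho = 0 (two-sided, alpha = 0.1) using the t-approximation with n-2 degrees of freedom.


Step 1: Rank x and y separately (midranks; no ties here).
rank(x): 6->3, 17->8, 11->5, 4->2, 18->9, 16->7, 9->4, 12->6, 3->1
rank(y): 7->4, 3->1, 8->5, 12->6, 13->7, 14->8, 16->9, 5->3, 4->2
Step 2: d_i = R_x(i) - R_y(i); compute d_i^2.
  (3-4)^2=1, (8-1)^2=49, (5-5)^2=0, (2-6)^2=16, (9-7)^2=4, (7-8)^2=1, (4-9)^2=25, (6-3)^2=9, (1-2)^2=1
sum(d^2) = 106.
Step 3: rho = 1 - 6*106 / (9*(9^2 - 1)) = 1 - 636/720 = 0.116667.
Step 4: Under H0, t = rho * sqrt((n-2)/(1-rho^2)) = 0.3108 ~ t(7).
Step 5: Two-sided p-value from the t-distribution with 7 df = 0.765008.
Step 6: alpha = 0.1. fail to reject H0.

rho = 0.1167, p = 0.765008, fail to reject H0 at alpha = 0.1.


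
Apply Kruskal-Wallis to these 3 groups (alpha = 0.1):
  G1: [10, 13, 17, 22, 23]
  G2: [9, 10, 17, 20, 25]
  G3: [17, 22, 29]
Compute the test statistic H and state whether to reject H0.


Step 1: Combine all N = 13 observations and assign midranks.
sorted (value, group, rank): (9,G2,1), (10,G1,2.5), (10,G2,2.5), (13,G1,4), (17,G1,6), (17,G2,6), (17,G3,6), (20,G2,8), (22,G1,9.5), (22,G3,9.5), (23,G1,11), (25,G2,12), (29,G3,13)
Step 2: Sum ranks within each group.
R_1 = 33 (n_1 = 5)
R_2 = 29.5 (n_2 = 5)
R_3 = 28.5 (n_3 = 3)
Step 3: H = 12/(N(N+1)) * sum(R_i^2/n_i) - 3(N+1)
     = 12/(13*14) * (33^2/5 + 29.5^2/5 + 28.5^2/3) - 3*14
     = 0.065934 * 662.6 - 42
     = 1.687912.
Step 4: Ties present; correction factor C = 1 - 36/(13^3 - 13) = 0.983516. Corrected H = 1.687912 / 0.983516 = 1.716201.
Step 5: Under H0, H ~ chi^2(2); p-value = 0.423967.
Step 6: alpha = 0.1. fail to reject H0.

H = 1.7162, df = 2, p = 0.423967, fail to reject H0.


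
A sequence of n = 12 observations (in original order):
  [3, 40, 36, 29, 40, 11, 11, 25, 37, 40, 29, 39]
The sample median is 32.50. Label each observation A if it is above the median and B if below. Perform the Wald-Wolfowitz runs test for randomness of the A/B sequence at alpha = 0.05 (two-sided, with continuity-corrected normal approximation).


Step 1: Compute median = 32.50; label A = above, B = below.
Labels in order: BAABABBBAABA  (n_A = 6, n_B = 6)
Step 2: Count runs R = 8.
Step 3: Under H0 (random ordering), E[R] = 2*n_A*n_B/(n_A+n_B) + 1 = 2*6*6/12 + 1 = 7.0000.
        Var[R] = 2*n_A*n_B*(2*n_A*n_B - n_A - n_B) / ((n_A+n_B)^2 * (n_A+n_B-1)) = 4320/1584 = 2.7273.
        SD[R] = 1.6514.
Step 4: Continuity-corrected z = (R - 0.5 - E[R]) / SD[R] = (8 - 0.5 - 7.0000) / 1.6514 = 0.3028.
Step 5: Two-sided p-value via normal approximation = 2*(1 - Phi(|z|)) = 0.762069.
Step 6: alpha = 0.05. fail to reject H0.

R = 8, z = 0.3028, p = 0.762069, fail to reject H0.


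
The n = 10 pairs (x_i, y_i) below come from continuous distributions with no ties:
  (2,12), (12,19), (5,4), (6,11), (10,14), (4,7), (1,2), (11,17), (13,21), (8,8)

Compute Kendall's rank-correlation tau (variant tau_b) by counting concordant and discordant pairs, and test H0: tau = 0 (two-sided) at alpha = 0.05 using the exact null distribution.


Step 1: Enumerate the 45 unordered pairs (i,j) with i<j and classify each by sign(x_j-x_i) * sign(y_j-y_i).
  (1,2):dx=+10,dy=+7->C; (1,3):dx=+3,dy=-8->D; (1,4):dx=+4,dy=-1->D; (1,5):dx=+8,dy=+2->C
  (1,6):dx=+2,dy=-5->D; (1,7):dx=-1,dy=-10->C; (1,8):dx=+9,dy=+5->C; (1,9):dx=+11,dy=+9->C
  (1,10):dx=+6,dy=-4->D; (2,3):dx=-7,dy=-15->C; (2,4):dx=-6,dy=-8->C; (2,5):dx=-2,dy=-5->C
  (2,6):dx=-8,dy=-12->C; (2,7):dx=-11,dy=-17->C; (2,8):dx=-1,dy=-2->C; (2,9):dx=+1,dy=+2->C
  (2,10):dx=-4,dy=-11->C; (3,4):dx=+1,dy=+7->C; (3,5):dx=+5,dy=+10->C; (3,6):dx=-1,dy=+3->D
  (3,7):dx=-4,dy=-2->C; (3,8):dx=+6,dy=+13->C; (3,9):dx=+8,dy=+17->C; (3,10):dx=+3,dy=+4->C
  (4,5):dx=+4,dy=+3->C; (4,6):dx=-2,dy=-4->C; (4,7):dx=-5,dy=-9->C; (4,8):dx=+5,dy=+6->C
  (4,9):dx=+7,dy=+10->C; (4,10):dx=+2,dy=-3->D; (5,6):dx=-6,dy=-7->C; (5,7):dx=-9,dy=-12->C
  (5,8):dx=+1,dy=+3->C; (5,9):dx=+3,dy=+7->C; (5,10):dx=-2,dy=-6->C; (6,7):dx=-3,dy=-5->C
  (6,8):dx=+7,dy=+10->C; (6,9):dx=+9,dy=+14->C; (6,10):dx=+4,dy=+1->C; (7,8):dx=+10,dy=+15->C
  (7,9):dx=+12,dy=+19->C; (7,10):dx=+7,dy=+6->C; (8,9):dx=+2,dy=+4->C; (8,10):dx=-3,dy=-9->C
  (9,10):dx=-5,dy=-13->C
Step 2: C = 39, D = 6, total pairs = 45.
Step 3: tau = (C - D)/(n(n-1)/2) = (39 - 6)/45 = 0.733333.
Step 4: Exact two-sided p-value (enumerate n! = 3628800 permutations of y under H0): p = 0.002213.
Step 5: alpha = 0.05. reject H0.

tau_b = 0.7333 (C=39, D=6), p = 0.002213, reject H0.


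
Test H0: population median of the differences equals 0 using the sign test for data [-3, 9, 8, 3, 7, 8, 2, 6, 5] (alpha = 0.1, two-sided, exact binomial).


Step 1: Discard zero differences. Original n = 9; n_eff = number of nonzero differences = 9.
Nonzero differences (with sign): -3, +9, +8, +3, +7, +8, +2, +6, +5
Step 2: Count signs: positive = 8, negative = 1.
Step 3: Under H0: P(positive) = 0.5, so the number of positives S ~ Bin(9, 0.5).
Step 4: Two-sided exact p-value = sum of Bin(9,0.5) probabilities at or below the observed probability = 0.039062.
Step 5: alpha = 0.1. reject H0.

n_eff = 9, pos = 8, neg = 1, p = 0.039062, reject H0.


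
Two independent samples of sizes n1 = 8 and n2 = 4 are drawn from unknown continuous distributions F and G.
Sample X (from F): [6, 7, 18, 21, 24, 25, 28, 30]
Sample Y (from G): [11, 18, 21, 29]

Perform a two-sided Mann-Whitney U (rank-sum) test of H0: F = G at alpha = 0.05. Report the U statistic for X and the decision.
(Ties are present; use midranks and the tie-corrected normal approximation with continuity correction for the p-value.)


Step 1: Combine and sort all 12 observations; assign midranks.
sorted (value, group): (6,X), (7,X), (11,Y), (18,X), (18,Y), (21,X), (21,Y), (24,X), (25,X), (28,X), (29,Y), (30,X)
ranks: 6->1, 7->2, 11->3, 18->4.5, 18->4.5, 21->6.5, 21->6.5, 24->8, 25->9, 28->10, 29->11, 30->12
Step 2: Rank sum for X: R1 = 1 + 2 + 4.5 + 6.5 + 8 + 9 + 10 + 12 = 53.
Step 3: U_X = R1 - n1(n1+1)/2 = 53 - 8*9/2 = 53 - 36 = 17.
       U_Y = n1*n2 - U_X = 32 - 17 = 15.
Step 4: Ties are present, so use the tie-corrected normal approximation (with continuity correction) for the p-value.
Step 5: p-value = 0.932087; compare to alpha = 0.05. fail to reject H0.

U_X = 17, p = 0.932087, fail to reject H0 at alpha = 0.05.


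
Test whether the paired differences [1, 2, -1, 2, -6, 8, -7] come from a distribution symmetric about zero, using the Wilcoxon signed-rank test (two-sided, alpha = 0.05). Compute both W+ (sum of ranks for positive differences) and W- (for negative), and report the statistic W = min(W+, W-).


Step 1: Drop any zero differences (none here) and take |d_i|.
|d| = [1, 2, 1, 2, 6, 8, 7]
Step 2: Midrank |d_i| (ties get averaged ranks).
ranks: |1|->1.5, |2|->3.5, |1|->1.5, |2|->3.5, |6|->5, |8|->7, |7|->6
Step 3: Attach original signs; sum ranks with positive sign and with negative sign.
W+ = 1.5 + 3.5 + 3.5 + 7 = 15.5
W- = 1.5 + 5 + 6 = 12.5
(Check: W+ + W- = 28 should equal n(n+1)/2 = 28.)
Step 4: Test statistic W = min(W+, W-) = 12.5.
Step 5: Ties in |d|, so use the tie-corrected normal approximation.
        E[W] = n(n+1)/4 = 7*8/4 = 14.
        Tie groups: |d|=1 (t=2), |d|=2 (t=2); sum(t^3 - t) = 12.
        Var[W] = n(n+1)(2n+1)/24 - sum(t^3-t)/48 = 840/24 - 12/48 = 34.75.
        z = (W - E[W]) / sqrt(Var[W]) = (12.5 - 14) / 5.8949 = -0.2545.
        Two-sided p = 2*Phi(z) = 0.799143.
Step 6: alpha = 0.05. fail to reject H0.

W+ = 15.5, W- = 12.5, W = min = 12.5, p = 0.799143, fail to reject H0.


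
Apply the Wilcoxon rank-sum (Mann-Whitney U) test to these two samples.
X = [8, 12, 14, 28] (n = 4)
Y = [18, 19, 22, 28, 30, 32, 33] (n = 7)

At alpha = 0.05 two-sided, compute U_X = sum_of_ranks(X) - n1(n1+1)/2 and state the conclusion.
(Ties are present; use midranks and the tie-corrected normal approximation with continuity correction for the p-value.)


Step 1: Combine and sort all 11 observations; assign midranks.
sorted (value, group): (8,X), (12,X), (14,X), (18,Y), (19,Y), (22,Y), (28,X), (28,Y), (30,Y), (32,Y), (33,Y)
ranks: 8->1, 12->2, 14->3, 18->4, 19->5, 22->6, 28->7.5, 28->7.5, 30->9, 32->10, 33->11
Step 2: Rank sum for X: R1 = 1 + 2 + 3 + 7.5 = 13.5.
Step 3: U_X = R1 - n1(n1+1)/2 = 13.5 - 4*5/2 = 13.5 - 10 = 3.5.
       U_Y = n1*n2 - U_X = 28 - 3.5 = 24.5.
Step 4: Ties are present, so use the tie-corrected normal approximation (with continuity correction) for the p-value.
Step 5: p-value = 0.058207; compare to alpha = 0.05. fail to reject H0.

U_X = 3.5, p = 0.058207, fail to reject H0 at alpha = 0.05.


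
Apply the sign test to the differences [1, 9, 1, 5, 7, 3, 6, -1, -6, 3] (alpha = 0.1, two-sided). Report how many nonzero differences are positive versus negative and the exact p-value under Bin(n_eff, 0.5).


Step 1: Discard zero differences. Original n = 10; n_eff = number of nonzero differences = 10.
Nonzero differences (with sign): +1, +9, +1, +5, +7, +3, +6, -1, -6, +3
Step 2: Count signs: positive = 8, negative = 2.
Step 3: Under H0: P(positive) = 0.5, so the number of positives S ~ Bin(10, 0.5).
Step 4: Two-sided exact p-value = sum of Bin(10,0.5) probabilities at or below the observed probability = 0.109375.
Step 5: alpha = 0.1. fail to reject H0.

n_eff = 10, pos = 8, neg = 2, p = 0.109375, fail to reject H0.


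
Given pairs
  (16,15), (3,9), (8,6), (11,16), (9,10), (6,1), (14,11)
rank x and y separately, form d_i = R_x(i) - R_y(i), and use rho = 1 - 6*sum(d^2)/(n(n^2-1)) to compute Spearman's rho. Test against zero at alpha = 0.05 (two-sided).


Step 1: Rank x and y separately (midranks; no ties here).
rank(x): 16->7, 3->1, 8->3, 11->5, 9->4, 6->2, 14->6
rank(y): 15->6, 9->3, 6->2, 16->7, 10->4, 1->1, 11->5
Step 2: d_i = R_x(i) - R_y(i); compute d_i^2.
  (7-6)^2=1, (1-3)^2=4, (3-2)^2=1, (5-7)^2=4, (4-4)^2=0, (2-1)^2=1, (6-5)^2=1
sum(d^2) = 12.
Step 3: rho = 1 - 6*12 / (7*(7^2 - 1)) = 1 - 72/336 = 0.785714.
Step 4: Under H0, t = rho * sqrt((n-2)/(1-rho^2)) = 2.8402 ~ t(5).
Step 5: Two-sided p-value from the t-distribution with 5 df = 0.036238.
Step 6: alpha = 0.05. reject H0.

rho = 0.7857, p = 0.036238, reject H0 at alpha = 0.05.


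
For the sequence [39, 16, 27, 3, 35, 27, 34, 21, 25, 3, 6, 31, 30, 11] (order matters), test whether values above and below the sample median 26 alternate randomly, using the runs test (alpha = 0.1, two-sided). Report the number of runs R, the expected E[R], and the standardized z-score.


Step 1: Compute median = 26; label A = above, B = below.
Labels in order: ABABAAABBBBAAB  (n_A = 7, n_B = 7)
Step 2: Count runs R = 8.
Step 3: Under H0 (random ordering), E[R] = 2*n_A*n_B/(n_A+n_B) + 1 = 2*7*7/14 + 1 = 8.0000.
        Var[R] = 2*n_A*n_B*(2*n_A*n_B - n_A - n_B) / ((n_A+n_B)^2 * (n_A+n_B-1)) = 8232/2548 = 3.2308.
        SD[R] = 1.7974.
Step 4: R = E[R], so z = 0 with no continuity correction.
Step 5: Two-sided p-value via normal approximation = 2*(1 - Phi(|z|)) = 1.000000.
Step 6: alpha = 0.1. fail to reject H0.

R = 8, z = 0.0000, p = 1.000000, fail to reject H0.


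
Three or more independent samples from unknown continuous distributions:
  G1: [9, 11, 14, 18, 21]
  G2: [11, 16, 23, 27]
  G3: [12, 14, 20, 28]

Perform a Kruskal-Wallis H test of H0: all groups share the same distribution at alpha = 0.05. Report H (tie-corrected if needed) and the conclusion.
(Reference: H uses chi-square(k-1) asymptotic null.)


Step 1: Combine all N = 13 observations and assign midranks.
sorted (value, group, rank): (9,G1,1), (11,G1,2.5), (11,G2,2.5), (12,G3,4), (14,G1,5.5), (14,G3,5.5), (16,G2,7), (18,G1,8), (20,G3,9), (21,G1,10), (23,G2,11), (27,G2,12), (28,G3,13)
Step 2: Sum ranks within each group.
R_1 = 27 (n_1 = 5)
R_2 = 32.5 (n_2 = 4)
R_3 = 31.5 (n_3 = 4)
Step 3: H = 12/(N(N+1)) * sum(R_i^2/n_i) - 3(N+1)
     = 12/(13*14) * (27^2/5 + 32.5^2/4 + 31.5^2/4) - 3*14
     = 0.065934 * 657.925 - 42
     = 1.379670.
Step 4: Ties present; correction factor C = 1 - 12/(13^3 - 13) = 0.994505. Corrected H = 1.379670 / 0.994505 = 1.387293.
Step 5: Under H0, H ~ chi^2(2); p-value = 0.499750.
Step 6: alpha = 0.05. fail to reject H0.

H = 1.3873, df = 2, p = 0.499750, fail to reject H0.


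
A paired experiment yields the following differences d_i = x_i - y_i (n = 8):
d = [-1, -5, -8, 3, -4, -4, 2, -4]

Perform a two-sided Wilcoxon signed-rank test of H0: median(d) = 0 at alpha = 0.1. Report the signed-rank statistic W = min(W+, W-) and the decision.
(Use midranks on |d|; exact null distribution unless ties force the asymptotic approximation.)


Step 1: Drop any zero differences (none here) and take |d_i|.
|d| = [1, 5, 8, 3, 4, 4, 2, 4]
Step 2: Midrank |d_i| (ties get averaged ranks).
ranks: |1|->1, |5|->7, |8|->8, |3|->3, |4|->5, |4|->5, |2|->2, |4|->5
Step 3: Attach original signs; sum ranks with positive sign and with negative sign.
W+ = 3 + 2 = 5
W- = 1 + 7 + 8 + 5 + 5 + 5 = 31
(Check: W+ + W- = 36 should equal n(n+1)/2 = 36.)
Step 4: Test statistic W = min(W+, W-) = 5.
Step 5: Ties in |d|, so use the tie-corrected normal approximation.
        E[W] = n(n+1)/4 = 8*9/4 = 18.
        Tie groups: |d|=4 (t=3); sum(t^3 - t) = 24.
        Var[W] = n(n+1)(2n+1)/24 - sum(t^3-t)/48 = 1224/24 - 24/48 = 50.5.
        z = (W - E[W]) / sqrt(Var[W]) = (5 - 18) / 7.1063 = -1.8294.
        Two-sided p = 2*Phi(z) = 0.067347.
Step 6: alpha = 0.1. reject H0.

W+ = 5, W- = 31, W = min = 5, p = 0.067347, reject H0.


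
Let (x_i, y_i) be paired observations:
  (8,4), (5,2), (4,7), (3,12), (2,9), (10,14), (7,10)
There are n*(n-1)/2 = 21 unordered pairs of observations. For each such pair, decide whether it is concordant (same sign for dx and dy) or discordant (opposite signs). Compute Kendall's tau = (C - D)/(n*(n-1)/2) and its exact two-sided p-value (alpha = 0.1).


Step 1: Enumerate the 21 unordered pairs (i,j) with i<j and classify each by sign(x_j-x_i) * sign(y_j-y_i).
  (1,2):dx=-3,dy=-2->C; (1,3):dx=-4,dy=+3->D; (1,4):dx=-5,dy=+8->D; (1,5):dx=-6,dy=+5->D
  (1,6):dx=+2,dy=+10->C; (1,7):dx=-1,dy=+6->D; (2,3):dx=-1,dy=+5->D; (2,4):dx=-2,dy=+10->D
  (2,5):dx=-3,dy=+7->D; (2,6):dx=+5,dy=+12->C; (2,7):dx=+2,dy=+8->C; (3,4):dx=-1,dy=+5->D
  (3,5):dx=-2,dy=+2->D; (3,6):dx=+6,dy=+7->C; (3,7):dx=+3,dy=+3->C; (4,5):dx=-1,dy=-3->C
  (4,6):dx=+7,dy=+2->C; (4,7):dx=+4,dy=-2->D; (5,6):dx=+8,dy=+5->C; (5,7):dx=+5,dy=+1->C
  (6,7):dx=-3,dy=-4->C
Step 2: C = 11, D = 10, total pairs = 21.
Step 3: tau = (C - D)/(n(n-1)/2) = (11 - 10)/21 = 0.047619.
Step 4: Exact two-sided p-value (enumerate n! = 5040 permutations of y under H0): p = 1.000000.
Step 5: alpha = 0.1. fail to reject H0.

tau_b = 0.0476 (C=11, D=10), p = 1.000000, fail to reject H0.


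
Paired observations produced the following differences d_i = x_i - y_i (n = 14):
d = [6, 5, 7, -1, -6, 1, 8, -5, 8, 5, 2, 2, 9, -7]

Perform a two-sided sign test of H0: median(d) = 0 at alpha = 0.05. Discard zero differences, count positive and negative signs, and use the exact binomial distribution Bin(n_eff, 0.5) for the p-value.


Step 1: Discard zero differences. Original n = 14; n_eff = number of nonzero differences = 14.
Nonzero differences (with sign): +6, +5, +7, -1, -6, +1, +8, -5, +8, +5, +2, +2, +9, -7
Step 2: Count signs: positive = 10, negative = 4.
Step 3: Under H0: P(positive) = 0.5, so the number of positives S ~ Bin(14, 0.5).
Step 4: Two-sided exact p-value = sum of Bin(14,0.5) probabilities at or below the observed probability = 0.179565.
Step 5: alpha = 0.05. fail to reject H0.

n_eff = 14, pos = 10, neg = 4, p = 0.179565, fail to reject H0.
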